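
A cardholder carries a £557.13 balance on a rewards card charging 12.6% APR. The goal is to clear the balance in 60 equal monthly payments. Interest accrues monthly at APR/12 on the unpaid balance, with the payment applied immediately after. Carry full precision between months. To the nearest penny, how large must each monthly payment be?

Monthly rate r = 12.6%/12 = 1.05% = 0.0105.
Level-payment amortization: P = B₀·r / (1 − (1+r)^(−n)) = 557.13·0.0105 / (1 − 1.0105^(−60)).
Denominator 1 − (1+r)^(−60) = 0.46565601.
P = 5.84986 / 0.46565601 ≈ 12.56.

£12.56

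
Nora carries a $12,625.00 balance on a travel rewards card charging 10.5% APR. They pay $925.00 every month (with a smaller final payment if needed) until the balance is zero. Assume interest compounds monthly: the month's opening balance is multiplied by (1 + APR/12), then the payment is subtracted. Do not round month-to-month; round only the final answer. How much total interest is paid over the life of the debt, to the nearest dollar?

$880

Monthly rate r = 10.5%/12 = 0.875% = 0.00875.
Payoff takes n = ⌈−ln(1 − rB₀/P)/ln(1+r)⌉ = ⌈14.598⌉ = 15 payments; the last is $554.55.
Total paid = 14·$925.00 + $554.55 = $13,504.55.
Total interest = total paid − principal = $13,504.55 − $12,625.00 = $879.55.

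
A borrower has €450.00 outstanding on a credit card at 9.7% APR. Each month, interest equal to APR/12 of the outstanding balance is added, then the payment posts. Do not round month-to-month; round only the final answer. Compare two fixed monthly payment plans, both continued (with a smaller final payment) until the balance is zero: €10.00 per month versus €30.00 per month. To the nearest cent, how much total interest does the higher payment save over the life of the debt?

€79.99

Monthly rate r = 9.7%/12 = 0.808333% = 0.00808333.
At €10.00/mo: n = ⌈−ln(1 − rB₀/P)/ln(1+r)⌉ = 57 payments (last €1.64); total interest = total paid − €450.00 = €111.64.
At €30.00/mo: 17 payments (last €1.65); total interest €31.65.
Interest saved = €111.64 − €31.65 = €79.99.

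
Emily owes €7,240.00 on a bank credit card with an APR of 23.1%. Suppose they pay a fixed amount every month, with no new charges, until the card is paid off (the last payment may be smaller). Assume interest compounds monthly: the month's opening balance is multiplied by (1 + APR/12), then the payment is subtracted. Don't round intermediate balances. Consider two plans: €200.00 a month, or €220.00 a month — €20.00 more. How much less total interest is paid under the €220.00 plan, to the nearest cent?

€937.67

Monthly rate r = 23.1%/12 = 1.925% = 0.01925.
At €200.00/mo: n = ⌈−ln(1 − rB₀/P)/ln(1+r)⌉ = 63 payments (last €119.72); total interest = total paid − €7,240.00 = €5,279.72.
At €220.00/mo: 53 payments (last €142.05); total interest €4,342.05.
Interest saved = €5,279.72 − €4,342.05 = €937.67.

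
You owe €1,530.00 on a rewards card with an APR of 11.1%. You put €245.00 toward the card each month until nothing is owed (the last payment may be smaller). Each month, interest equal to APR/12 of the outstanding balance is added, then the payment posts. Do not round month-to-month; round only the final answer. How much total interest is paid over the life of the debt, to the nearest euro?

Monthly rate r = 11.1%/12 = 0.925% = 0.00925.
Payoff takes n = ⌈−ln(1 − rB₀/P)/ln(1+r)⌉ = ⌈6.462⌉ = 7 payments; the last is €113.53.
Total paid = 6·€245.00 + €113.53 = €1,583.53.
Total interest = total paid − principal = €1,583.53 − €1,530.00 = €53.53.

€54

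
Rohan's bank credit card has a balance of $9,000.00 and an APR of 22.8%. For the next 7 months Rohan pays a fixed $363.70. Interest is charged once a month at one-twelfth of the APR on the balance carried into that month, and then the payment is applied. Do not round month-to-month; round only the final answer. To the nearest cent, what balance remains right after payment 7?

$7,571.73

Monthly rate r = 22.8%/12 = 1.9% = 0.019.
Each month: B ← B·(1+r) − $363.70.
Month 1: interest $171.00; balance after payment $8,807.30.
Month 2: interest $167.34; balance after payment $8,610.94.
Month 3: interest $163.61; balance after payment $8,410.85.
Month 4: interest $159.81; balance after payment $8,206.95.
Month 5: interest $155.93; balance after payment $7,999.18.
Month 6: interest $151.98; balance after payment $7,787.47.
Month 7: interest $147.96; balance after payment $7,571.73.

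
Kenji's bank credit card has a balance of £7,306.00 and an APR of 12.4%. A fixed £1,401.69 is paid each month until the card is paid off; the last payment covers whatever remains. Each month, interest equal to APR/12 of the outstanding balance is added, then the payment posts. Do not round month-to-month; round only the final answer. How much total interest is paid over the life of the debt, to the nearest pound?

Monthly rate r = 12.4%/12 = 1.03333% = 0.0103333.
Payoff takes n = ⌈−ln(1 − rB₀/P)/ln(1+r)⌉ = ⌈5.386⌉ = 6 payments; the last is £542.11.
Total paid = 5·£1,401.69 + £542.11 = £7,550.56.
Total interest = total paid − principal = £7,550.56 − £7,306.00 = £244.56.

£245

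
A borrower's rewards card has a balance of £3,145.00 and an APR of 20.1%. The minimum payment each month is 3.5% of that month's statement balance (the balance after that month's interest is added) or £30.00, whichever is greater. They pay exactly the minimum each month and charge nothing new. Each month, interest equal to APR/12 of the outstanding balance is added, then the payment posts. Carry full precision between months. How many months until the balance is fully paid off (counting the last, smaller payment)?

Monthly rate r = 20.1%/12 = 1.675% = 0.01675.
While 3.5% of the post-interest balance exceeds £30.00, each month B ← (B·(1+r))·(1 − 0.035), i.e. B shrinks by the factor (1+r)·0.965 = 0.98116.
This holds for months 1–70. Entering month 71 the balance is £830.86; 3.5% of the post-interest balance is now below £30.00, so the flat £30.00 minimum applies from here.
From month 71 a fixed £30.00 at rate r clears £830.86 in 38 more payments. Total: 70 + 38 = 108 months.

108 months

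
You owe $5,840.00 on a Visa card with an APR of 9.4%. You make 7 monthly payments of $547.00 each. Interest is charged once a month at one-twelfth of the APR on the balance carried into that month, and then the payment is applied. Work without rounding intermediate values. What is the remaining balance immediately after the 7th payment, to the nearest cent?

Monthly rate r = 9.4%/12 = 0.783333% = 0.00783333.
Each month: B ← B·(1+r) − $547.00.
Month 1: interest $45.75; balance after payment $5,338.75.
Month 2: interest $41.82; balance after payment $4,833.57.
Month 3: interest $37.86; balance after payment $4,324.43.
Month 4: interest $33.87; balance after payment $3,811.30.
Month 5: interest $29.86; balance after payment $3,294.16.
Month 6: interest $25.80; balance after payment $2,772.96.
Month 7: interest $21.72; balance after payment $2,247.69.

$2,247.69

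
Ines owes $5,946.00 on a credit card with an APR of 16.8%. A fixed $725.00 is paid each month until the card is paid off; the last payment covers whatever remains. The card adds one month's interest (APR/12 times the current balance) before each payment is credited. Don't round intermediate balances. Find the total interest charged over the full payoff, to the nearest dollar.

Monthly rate r = 16.8%/12 = 1.4% = 0.014.
Payoff takes n = ⌈−ln(1 − rB₀/P)/ln(1+r)⌉ = ⌈8.773⌉ = 9 payments; the last is $560.96.
Total paid = 8·$725.00 + $560.96 = $6,360.96.
Total interest = total paid − principal = $6,360.96 − $5,946.00 = $414.96.

$415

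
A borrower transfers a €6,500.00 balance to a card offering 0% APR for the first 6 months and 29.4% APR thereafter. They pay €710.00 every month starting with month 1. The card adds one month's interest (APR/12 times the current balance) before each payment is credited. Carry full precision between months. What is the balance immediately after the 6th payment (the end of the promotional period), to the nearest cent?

€2,240.00

Promo months 1–6 at r₀ = 0%/12 = 0; months 7+ at r₁ = 29.4%/12 = 0.0245.
After month 6 (no interest yet): B = €6,500.00 − 6·€710.00 = €2,240.00.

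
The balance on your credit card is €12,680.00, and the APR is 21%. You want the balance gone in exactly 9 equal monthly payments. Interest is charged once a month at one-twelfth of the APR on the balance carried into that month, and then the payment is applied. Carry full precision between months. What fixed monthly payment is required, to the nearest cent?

Monthly rate r = 21%/12 = 1.75% = 0.0175.
Level-payment amortization: P = B₀·r / (1 − (1+r)^(−n)) = 12680.00·0.0175 / (1 − 1.0175^(−9)).
Denominator 1 − (1+r)^(−9) = 0.144558651.
P = 221.9 / 0.144558651 ≈ 1535.02.

€1,535.02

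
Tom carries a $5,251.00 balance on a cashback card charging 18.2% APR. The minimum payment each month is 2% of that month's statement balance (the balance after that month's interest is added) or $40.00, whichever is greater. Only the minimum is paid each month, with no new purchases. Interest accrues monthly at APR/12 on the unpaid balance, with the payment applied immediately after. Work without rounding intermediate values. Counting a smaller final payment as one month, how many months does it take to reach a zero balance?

Monthly rate r = 18.2%/12 = 1.51667% = 0.0151667.
While 2% of the post-interest balance exceeds $40.00, each month B ← (B·(1+r))·(1 − 0.02), i.e. B shrinks by the factor (1+r)·0.98 = 0.99486.
This holds for months 1–191. Entering month 192 the balance is $1,963.61; 2% of the post-interest balance is now below $40.00, so the flat $40.00 minimum applies from here.
From month 192 a fixed $40.00 at rate r clears $1,963.61 in 91 more payments. Total: 191 + 91 = 282 months.

282 months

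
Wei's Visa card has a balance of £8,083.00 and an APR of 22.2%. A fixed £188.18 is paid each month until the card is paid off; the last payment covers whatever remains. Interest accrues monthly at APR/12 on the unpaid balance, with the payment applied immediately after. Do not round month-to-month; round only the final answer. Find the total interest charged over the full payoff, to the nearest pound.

Monthly rate r = 22.2%/12 = 1.85% = 0.0185.
Payoff takes n = ⌈−ln(1 − rB₀/P)/ln(1+r)⌉ = ⌈86.356⌉ = 87 payments; the last is £67.45.
Total paid = 86·£188.18 + £67.45 = £16,250.93.
Total interest = total paid − principal = £16,250.93 − £8,083.00 = £8,167.93.

£8,168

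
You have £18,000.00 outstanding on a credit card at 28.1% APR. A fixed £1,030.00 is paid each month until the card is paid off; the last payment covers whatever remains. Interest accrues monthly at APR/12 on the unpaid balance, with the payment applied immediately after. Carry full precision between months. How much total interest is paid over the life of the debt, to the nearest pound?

Monthly rate r = 28.1%/12 = 2.34167% = 0.0234167.
Payoff takes n = ⌈−ln(1 − rB₀/P)/ln(1+r)⌉ = ⌈22.738⌉ = 23 payments; the last is £762.77.
Total paid = 22·£1,030.00 + £762.77 = £23,422.77.
Total interest = total paid − principal = £23,422.77 − £18,000.00 = £5,422.77.

£5,423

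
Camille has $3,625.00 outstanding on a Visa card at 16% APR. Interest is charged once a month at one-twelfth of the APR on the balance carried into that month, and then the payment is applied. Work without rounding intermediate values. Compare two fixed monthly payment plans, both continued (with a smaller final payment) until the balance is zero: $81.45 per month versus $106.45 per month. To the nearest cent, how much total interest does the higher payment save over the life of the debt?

Monthly rate r = 16%/12 = 1.33333% = 0.0133333.
At $81.45/mo: n = ⌈−ln(1 − rB₀/P)/ln(1+r)⌉ = 68 payments (last $77.03); total interest = total paid − $3,625.00 = $1,909.18.
At $106.45/mo: 46 payments (last $73.99); total interest $1,239.24.
Interest saved = $1,909.18 − $1,239.24 = $669.94.

$669.94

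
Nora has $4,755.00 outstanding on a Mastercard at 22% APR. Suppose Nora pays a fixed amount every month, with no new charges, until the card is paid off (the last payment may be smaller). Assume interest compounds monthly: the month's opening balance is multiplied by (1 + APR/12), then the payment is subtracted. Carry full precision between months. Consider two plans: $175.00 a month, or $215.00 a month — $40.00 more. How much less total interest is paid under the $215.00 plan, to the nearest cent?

Monthly rate r = 22%/12 = 1.83333% = 0.0183333.
At $175.00/mo: n = ⌈−ln(1 − rB₀/P)/ln(1+r)⌉ = 38 payments (last $166.24); total interest = total paid − $4,755.00 = $1,886.24.
At $215.00/mo: 29 payments (last $134.09); total interest $1,399.09.
Interest saved = $1,886.24 − $1,399.09 = $487.15.

$487.15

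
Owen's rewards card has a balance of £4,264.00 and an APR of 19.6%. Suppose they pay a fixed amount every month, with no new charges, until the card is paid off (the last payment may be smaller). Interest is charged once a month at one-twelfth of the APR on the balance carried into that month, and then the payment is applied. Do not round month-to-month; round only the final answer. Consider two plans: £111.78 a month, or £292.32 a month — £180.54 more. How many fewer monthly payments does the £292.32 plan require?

Monthly rate r = 19.6%/12 = 1.63333% = 0.0163333.
At £111.78/mo: n = ⌈−ln(1 − rB₀/P)/ln(1+r)⌉ = 61 payments (last £24.85); total interest = total paid − £4,264.00 = £2,467.65.
At £292.32/mo: 17 payments (last £233.41); total interest £646.53.
Payments saved = 61 − 17 = 44.

44 fewer payments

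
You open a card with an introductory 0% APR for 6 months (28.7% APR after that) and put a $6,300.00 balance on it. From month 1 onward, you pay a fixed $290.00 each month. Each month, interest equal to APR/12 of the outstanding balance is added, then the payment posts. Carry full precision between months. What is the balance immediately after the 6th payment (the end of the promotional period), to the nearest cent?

Promo months 1–6 at r₀ = 0%/12 = 0; months 7+ at r₁ = 28.7%/12 = 0.0239167.
After month 6 (no interest yet): B = $6,300.00 − 6·$290.00 = $4,560.00.

$4,560.00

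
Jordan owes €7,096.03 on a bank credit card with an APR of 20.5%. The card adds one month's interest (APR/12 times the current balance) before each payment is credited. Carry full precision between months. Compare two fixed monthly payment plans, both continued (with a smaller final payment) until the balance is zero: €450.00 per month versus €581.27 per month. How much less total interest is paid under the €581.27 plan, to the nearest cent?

€312.44

Monthly rate r = 20.5%/12 = 1.70833% = 0.0170833.
At €450.00/mo: n = ⌈−ln(1 − rB₀/P)/ln(1+r)⌉ = 19 payments (last €239.18); total interest = total paid − €7,096.03 = €1,243.15.
At €581.27/mo: 14 payments (last €470.23); total interest €930.71.
Interest saved = €1,243.15 − €930.71 = €312.44.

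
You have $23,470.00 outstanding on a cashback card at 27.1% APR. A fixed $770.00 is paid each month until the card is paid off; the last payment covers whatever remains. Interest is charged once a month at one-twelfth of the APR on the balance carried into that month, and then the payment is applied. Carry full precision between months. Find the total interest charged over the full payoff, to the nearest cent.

$16,730.38

Monthly rate r = 27.1%/12 = 2.25833% = 0.0225833.
Payoff takes n = ⌈−ln(1 − rB₀/P)/ln(1+r)⌉ = ⌈52.206⌉ = 53 payments; the last is $160.38.
Total paid = 52·$770.00 + $160.38 = $40,200.38.
Total interest = total paid − principal = $40,200.38 − $23,470.00 = $16,730.38.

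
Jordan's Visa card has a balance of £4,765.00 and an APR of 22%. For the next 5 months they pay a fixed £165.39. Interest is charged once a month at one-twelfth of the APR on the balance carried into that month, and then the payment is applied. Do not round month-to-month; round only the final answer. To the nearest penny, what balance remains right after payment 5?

Monthly rate r = 22%/12 = 1.83333% = 0.0183333.
Each month: B ← B·(1+r) − £165.39.
Month 1: interest £87.36; balance after payment £4,686.97.
Month 2: interest £85.93; balance after payment £4,607.51.
Month 3: interest £84.47; balance after payment £4,526.59.
Month 4: interest £82.99; balance after payment £4,444.18.
Month 5: interest £81.48; balance after payment £4,360.27.

£4,360.27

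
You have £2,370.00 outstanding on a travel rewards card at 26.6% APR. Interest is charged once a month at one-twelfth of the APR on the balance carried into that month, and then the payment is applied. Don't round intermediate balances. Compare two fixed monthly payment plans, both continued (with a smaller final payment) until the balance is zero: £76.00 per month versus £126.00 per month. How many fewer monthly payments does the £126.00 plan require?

Monthly rate r = 26.6%/12 = 2.21667% = 0.0221667.
At £76.00/mo: n = ⌈−ln(1 − rB₀/P)/ln(1+r)⌉ = 54 payments (last £46.03); total interest = total paid − £2,370.00 = £1,704.03.
At £126.00/mo: 25 payments (last £76.67); total interest £730.67.
Payments saved = 54 − 25 = 29.

29 fewer payments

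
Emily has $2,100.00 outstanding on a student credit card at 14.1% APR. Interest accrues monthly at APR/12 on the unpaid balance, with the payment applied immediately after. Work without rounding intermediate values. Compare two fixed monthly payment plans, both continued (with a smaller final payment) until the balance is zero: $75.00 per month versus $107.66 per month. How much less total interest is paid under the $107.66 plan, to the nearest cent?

$162.42

Monthly rate r = 14.1%/12 = 1.175% = 0.01175.
At $75.00/mo: n = ⌈−ln(1 − rB₀/P)/ln(1+r)⌉ = 35 payments (last $11.71); total interest = total paid − $2,100.00 = $461.71.
At $107.66/mo: 23 payments (last $30.77); total interest $299.29.
Interest saved = $461.71 − $299.29 = $162.42.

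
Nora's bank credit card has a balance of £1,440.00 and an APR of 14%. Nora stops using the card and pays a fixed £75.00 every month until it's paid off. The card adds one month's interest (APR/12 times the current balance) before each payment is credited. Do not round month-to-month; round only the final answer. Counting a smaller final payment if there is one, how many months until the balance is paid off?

Monthly rate r = 14%/12 = 1.16667% = 0.0116667.
Recurrence: B ← B·(1+r) − £75.00.
Month 1: interest £16.80; balance after payment £1,381.80.
Month 2: interest £16.12; balance after payment £1,322.92.
Closed form: n = −ln(1 − rB₀/P)/ln(1+r) = −ln(0.776)/ln(1.01167) ≈ 21.864, so the balance reaches zero during payment 22.

22 payments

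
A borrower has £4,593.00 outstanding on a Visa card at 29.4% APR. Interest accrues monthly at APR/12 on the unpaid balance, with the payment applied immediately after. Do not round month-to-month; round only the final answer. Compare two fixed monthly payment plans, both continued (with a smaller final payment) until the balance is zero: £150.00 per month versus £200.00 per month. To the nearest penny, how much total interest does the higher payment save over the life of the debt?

Monthly rate r = 29.4%/12 = 2.45% = 0.0245.
At £150.00/mo: n = ⌈−ln(1 − rB₀/P)/ln(1+r)⌉ = 58 payments (last £46.17); total interest = total paid − £4,593.00 = £4,003.17.
At £200.00/mo: 35 payments (last £33.76); total interest £2,240.76.
Interest saved = £4,003.17 − £2,240.76 = £1,762.41.

£1,762.41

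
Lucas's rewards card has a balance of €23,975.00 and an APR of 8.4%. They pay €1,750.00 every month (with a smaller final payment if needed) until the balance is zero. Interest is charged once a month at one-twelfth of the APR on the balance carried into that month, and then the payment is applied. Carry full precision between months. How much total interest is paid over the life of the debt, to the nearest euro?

Monthly rate r = 8.4%/12 = 0.7% = 0.007.
Payoff takes n = ⌈−ln(1 − rB₀/P)/ln(1+r)⌉ = ⌈14.453⌉ = 15 payments; the last is €793.45.
Total paid = 14·€1,750.00 + €793.45 = €25,293.45.
Total interest = total paid − principal = €25,293.45 − €23,975.00 = €1,318.45.

€1,318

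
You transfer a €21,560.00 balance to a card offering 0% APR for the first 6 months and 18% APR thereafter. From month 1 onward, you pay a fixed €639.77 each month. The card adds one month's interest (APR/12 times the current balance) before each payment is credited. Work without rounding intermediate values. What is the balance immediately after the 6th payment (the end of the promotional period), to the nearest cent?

Promo months 1–6 at r₀ = 0%/12 = 0; months 7+ at r₁ = 18%/12 = 0.015.
After month 6 (no interest yet): B = €21,560.00 − 6·€639.77 = €17,721.38.

€17,721.38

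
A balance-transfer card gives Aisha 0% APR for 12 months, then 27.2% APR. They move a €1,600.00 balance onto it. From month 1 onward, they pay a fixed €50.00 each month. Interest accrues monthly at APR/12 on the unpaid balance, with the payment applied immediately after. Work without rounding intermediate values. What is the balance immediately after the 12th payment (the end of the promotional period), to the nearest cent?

Promo months 1–12 at r₀ = 0%/12 = 0; months 13+ at r₁ = 27.2%/12 = 0.0226667.
After month 12 (no interest yet): B = €1,600.00 − 12·€50.00 = €1,000.00.

€1,000.00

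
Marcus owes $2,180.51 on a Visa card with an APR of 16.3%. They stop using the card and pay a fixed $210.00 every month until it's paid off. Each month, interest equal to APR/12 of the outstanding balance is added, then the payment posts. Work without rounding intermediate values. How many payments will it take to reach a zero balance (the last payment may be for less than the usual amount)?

12 payments

Monthly rate r = 16.3%/12 = 1.35833% = 0.0135833.
Recurrence: B ← B·(1+r) − $210.00.
Month 1: interest $29.62; balance after payment $2,000.13.
Month 2: interest $27.17; balance after payment $1,817.30.
Closed form: n = −ln(1 − rB₀/P)/ln(1+r) = −ln(0.85896)/ln(1.01358) ≈ 11.269, so the balance reaches zero during payment 12.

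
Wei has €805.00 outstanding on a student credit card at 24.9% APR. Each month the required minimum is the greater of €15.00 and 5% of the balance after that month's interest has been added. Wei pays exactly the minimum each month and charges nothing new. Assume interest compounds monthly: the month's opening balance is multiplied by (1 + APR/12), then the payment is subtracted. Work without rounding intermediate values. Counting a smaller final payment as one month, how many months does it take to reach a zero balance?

59 months

Monthly rate r = 24.9%/12 = 2.075% = 0.02075.
While 5% of the post-interest balance exceeds €15.00, each month B ← (B·(1+r))·(1 − 0.05), i.e. B shrinks by the factor (1+r)·0.95 = 0.96971.
This holds for months 1–33. Entering month 34 the balance is €291.75; 5% of the post-interest balance is now below €15.00, so the flat €15.00 minimum applies from here.
From month 34 a fixed €15.00 at rate r clears €291.75 in 26 more payments. Total: 33 + 26 = 59 months.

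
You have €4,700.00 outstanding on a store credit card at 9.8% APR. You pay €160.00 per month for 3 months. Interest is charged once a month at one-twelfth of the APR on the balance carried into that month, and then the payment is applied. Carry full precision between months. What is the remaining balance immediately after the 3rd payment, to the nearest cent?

€4,332.16

Monthly rate r = 9.8%/12 = 0.816667% = 0.00816667.
Each month: B ← B·(1+r) − €160.00.
Month 1: interest €38.38; balance after payment €4,578.38.
Month 2: interest €37.39; balance after payment €4,455.77.
Month 3: interest €36.39; balance after payment €4,332.16.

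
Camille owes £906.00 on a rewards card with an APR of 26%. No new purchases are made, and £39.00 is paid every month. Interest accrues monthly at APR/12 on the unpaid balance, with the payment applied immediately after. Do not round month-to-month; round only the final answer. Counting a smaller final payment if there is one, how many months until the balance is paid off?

33 months

Monthly rate r = 26%/12 = 2.16667% = 0.0216667.
Recurrence: B ← B·(1+r) − £39.00.
Month 1: interest £19.63; balance after payment £886.63.
Month 2: interest £19.21; balance after payment £866.84.
Closed form: n = −ln(1 − rB₀/P)/ln(1+r) = −ln(0.49667)/ln(1.02167) ≈ 32.649, so the balance reaches zero during payment 33.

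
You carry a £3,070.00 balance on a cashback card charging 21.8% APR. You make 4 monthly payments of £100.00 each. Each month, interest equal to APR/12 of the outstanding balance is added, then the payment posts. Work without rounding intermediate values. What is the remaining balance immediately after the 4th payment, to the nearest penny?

£2,888.21

Monthly rate r = 21.8%/12 = 1.81667% = 0.0181667.
Each month: B ← B·(1+r) − £100.00.
Month 1: interest £55.77; balance after payment £3,025.77.
Month 2: interest £54.97; balance after payment £2,980.74.
Month 3: interest £54.15; balance after payment £2,934.89.
Month 4: interest £53.32; balance after payment £2,888.21.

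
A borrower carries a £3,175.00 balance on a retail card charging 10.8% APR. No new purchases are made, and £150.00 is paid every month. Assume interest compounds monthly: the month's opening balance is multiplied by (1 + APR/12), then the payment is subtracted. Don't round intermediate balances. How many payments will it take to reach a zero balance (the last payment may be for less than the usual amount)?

24 months

Monthly rate r = 10.8%/12 = 0.9% = 0.009.
Recurrence: B ← B·(1+r) − £150.00.
Month 1: interest £28.58; balance after payment £3,053.57.
Month 2: interest £27.48; balance after payment £2,931.06.
Closed form: n = −ln(1 − rB₀/P)/ln(1+r) = −ln(0.8095)/ln(1.009) ≈ 23.588, so the balance reaches zero during payment 24.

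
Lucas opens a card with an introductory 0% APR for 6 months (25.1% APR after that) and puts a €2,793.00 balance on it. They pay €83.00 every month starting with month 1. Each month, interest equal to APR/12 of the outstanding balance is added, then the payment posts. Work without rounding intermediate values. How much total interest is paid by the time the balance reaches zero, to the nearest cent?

€1,167.76

Promo months 1–6 at r₀ = 0%/12 = 0; months 7+ at r₁ = 25.1%/12 = 0.0209167.
After month 6 (no interest yet): B = €2,793.00 − 6·€83.00 = €2,295.00.
Then at r₁ with €83.00/mo: n₂ = −ln(1 − r₁·B/P)/ln(1+r₁) ≈ 41.72 → 42 more payments.
Total paid = 47·€83.00 + €59.76 = €3,960.76; interest = €3,960.76 − €2,793.00 = €1,167.76.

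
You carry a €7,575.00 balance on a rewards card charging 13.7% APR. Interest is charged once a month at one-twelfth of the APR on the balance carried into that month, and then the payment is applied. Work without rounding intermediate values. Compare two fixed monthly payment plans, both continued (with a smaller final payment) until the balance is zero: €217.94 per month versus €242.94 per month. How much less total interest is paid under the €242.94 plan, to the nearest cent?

Monthly rate r = 13.7%/12 = 1.14167% = 0.0114167.
At €217.94/mo: n = ⌈−ln(1 − rB₀/P)/ln(1+r)⌉ = 45 payments (last €116.25); total interest = total paid − €7,575.00 = €2,130.61.
At €242.94/mo: 39 payments (last €185.29); total interest €1,842.01.
Interest saved = €2,130.61 − €1,842.01 = €288.60.

€288.60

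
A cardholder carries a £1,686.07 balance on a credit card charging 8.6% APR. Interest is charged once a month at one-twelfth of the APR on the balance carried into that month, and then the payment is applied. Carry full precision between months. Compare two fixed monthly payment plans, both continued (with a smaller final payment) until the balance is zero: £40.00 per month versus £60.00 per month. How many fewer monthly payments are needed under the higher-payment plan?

19 fewer payments

Monthly rate r = 8.6%/12 = 0.716667% = 0.00716667.
At £40.00/mo: n = ⌈−ln(1 − rB₀/P)/ln(1+r)⌉ = 51 payments (last £14.63); total interest = total paid − £1,686.07 = £328.56.
At £60.00/mo: 32 payments (last £29.55); total interest £203.48.
Payments saved = 51 − 32 = 19.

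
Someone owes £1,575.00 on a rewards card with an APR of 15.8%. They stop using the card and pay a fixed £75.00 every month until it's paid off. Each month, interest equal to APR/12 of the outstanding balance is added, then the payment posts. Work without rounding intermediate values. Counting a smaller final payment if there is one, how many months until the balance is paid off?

25 months

Monthly rate r = 15.8%/12 = 1.31667% = 0.0131667.
Recurrence: B ← B·(1+r) − £75.00.
Month 1: interest £20.74; balance after payment £1,520.74.
Month 2: interest £20.02; balance after payment £1,465.76.
Closed form: n = −ln(1 − rB₀/P)/ln(1+r) = −ln(0.7235)/ln(1.01317) ≈ 24.743, so the balance reaches zero during payment 25.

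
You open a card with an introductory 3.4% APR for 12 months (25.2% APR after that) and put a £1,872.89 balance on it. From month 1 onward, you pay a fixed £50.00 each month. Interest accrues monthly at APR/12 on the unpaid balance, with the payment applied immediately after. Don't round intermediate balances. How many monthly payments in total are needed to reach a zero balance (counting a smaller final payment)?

Promo months 1–12 at r₀ = 3.4%/12 = 0.00283333; months 13+ at r₁ = 25.2%/12 = 0.021.
After month 12: iterate B ← B·(1+r₀) − £50.00 for 12 months → £1,328.13.
Then at r₁ with £50.00/mo: n₂ = −ln(1 − r₁·B/P)/ln(1+r₁) ≈ 39.27 → 40 more payments.

52 payments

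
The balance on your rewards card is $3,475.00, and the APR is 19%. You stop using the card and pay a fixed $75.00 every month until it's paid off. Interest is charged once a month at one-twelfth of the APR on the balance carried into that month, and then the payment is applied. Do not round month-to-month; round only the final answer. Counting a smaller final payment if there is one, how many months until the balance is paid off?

Monthly rate r = 19%/12 = 1.58333% = 0.0158333.
Recurrence: B ← B·(1+r) − $75.00.
Month 1: interest $55.02; balance after payment $3,455.02.
Month 2: interest $54.70; balance after payment $3,434.73.
Closed form: n = −ln(1 − rB₀/P)/ln(1+r) = −ln(0.26639)/ln(1.01583) ≈ 84.205, so the balance reaches zero during payment 85.

85 payments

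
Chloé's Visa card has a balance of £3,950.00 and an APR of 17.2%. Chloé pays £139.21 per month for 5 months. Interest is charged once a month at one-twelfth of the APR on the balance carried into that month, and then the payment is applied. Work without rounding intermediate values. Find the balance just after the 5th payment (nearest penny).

£3,525.02

Monthly rate r = 17.2%/12 = 1.43333% = 0.0143333.
Each month: B ← B·(1+r) − £139.21.
Month 1: interest £56.62; balance after payment £3,867.41.
Month 2: interest £55.43; balance after payment £3,783.63.
Month 3: interest £54.23; balance after payment £3,698.65.
Month 4: interest £53.01; balance after payment £3,612.46.
Month 5: interest £51.78; balance after payment £3,525.02.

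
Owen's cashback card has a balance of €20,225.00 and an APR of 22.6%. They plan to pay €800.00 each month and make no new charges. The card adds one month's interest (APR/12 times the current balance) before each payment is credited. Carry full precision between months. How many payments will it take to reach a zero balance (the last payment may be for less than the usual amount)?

Monthly rate r = 22.6%/12 = 1.88333% = 0.0188333.
Recurrence: B ← B·(1+r) − €800.00.
Month 1: interest €380.90; balance after payment €19,805.90.
Month 2: interest €373.01; balance after payment €19,378.92.
Closed form: n = −ln(1 − rB₀/P)/ln(1+r) = −ln(0.52387)/ln(1.01883) ≈ 34.650, so the balance reaches zero during payment 35.

35 payments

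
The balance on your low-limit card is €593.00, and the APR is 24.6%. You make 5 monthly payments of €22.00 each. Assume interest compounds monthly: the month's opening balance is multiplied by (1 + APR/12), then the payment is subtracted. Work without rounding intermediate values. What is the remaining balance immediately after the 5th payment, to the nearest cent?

€541.72

Monthly rate r = 24.6%/12 = 2.05% = 0.0205.
Each month: B ← B·(1+r) − €22.00.
Month 1: interest €12.16; balance after payment €583.16.
Month 2: interest €11.95; balance after payment €573.11.
Month 3: interest €11.75; balance after payment €562.86.
Month 4: interest €11.54; balance after payment €552.40.
Month 5: interest €11.32; balance after payment €541.72.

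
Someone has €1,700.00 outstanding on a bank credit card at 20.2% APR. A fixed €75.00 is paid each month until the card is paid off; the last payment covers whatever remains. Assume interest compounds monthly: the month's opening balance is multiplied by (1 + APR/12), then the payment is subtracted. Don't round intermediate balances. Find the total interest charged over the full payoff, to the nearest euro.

€459

Monthly rate r = 20.2%/12 = 1.68333% = 0.0168333.
Payoff takes n = ⌈−ln(1 − rB₀/P)/ln(1+r)⌉ = ⌈28.787⌉ = 29 payments; the last is €59.13.
Total paid = 28·€75.00 + €59.13 = €2,159.13.
Total interest = total paid − principal = €2,159.13 − €1,700.00 = €459.13.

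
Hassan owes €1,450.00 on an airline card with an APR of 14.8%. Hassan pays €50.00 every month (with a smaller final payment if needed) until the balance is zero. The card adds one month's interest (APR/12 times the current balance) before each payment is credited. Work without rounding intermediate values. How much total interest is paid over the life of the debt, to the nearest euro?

€356

Monthly rate r = 14.8%/12 = 1.23333% = 0.0123333.
Payoff takes n = ⌈−ln(1 − rB₀/P)/ln(1+r)⌉ = ⌈36.111⌉ = 37 payments; the last is €5.59.
Total paid = 36·€50.00 + €5.59 = €1,805.59.
Total interest = total paid − principal = €1,805.59 − €1,450.00 = €355.59.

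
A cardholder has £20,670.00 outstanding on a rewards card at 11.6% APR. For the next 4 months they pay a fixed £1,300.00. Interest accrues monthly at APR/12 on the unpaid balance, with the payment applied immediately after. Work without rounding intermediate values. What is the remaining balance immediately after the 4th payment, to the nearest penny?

£16,205.02

Monthly rate r = 11.6%/12 = 0.966667% = 0.00966667.
Each month: B ← B·(1+r) − £1,300.00.
Month 1: interest £199.81; balance after payment £19,569.81.
Month 2: interest £189.17; balance after payment £18,458.98.
Month 3: interest £178.44; balance after payment £17,337.42.
Month 4: interest £167.60; balance after payment £16,205.02.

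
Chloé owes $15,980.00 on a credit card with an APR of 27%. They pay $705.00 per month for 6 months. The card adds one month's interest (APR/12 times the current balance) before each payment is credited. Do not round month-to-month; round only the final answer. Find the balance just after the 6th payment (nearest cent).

Monthly rate r = 27%/12 = 2.25% = 0.0225.
Each month: B ← B·(1+r) − $705.00.
Month 1: interest $359.55; balance after payment $15,634.55.
Month 2: interest $351.78; balance after payment $15,281.33.
Month 3: interest $343.83; balance after payment $14,920.16.
Month 4: interest $335.70; balance after payment $14,550.86.
Month 5: interest $327.39; balance after payment $14,173.26.
Month 6: interest $318.90; balance after payment $13,787.15.

$13,787.15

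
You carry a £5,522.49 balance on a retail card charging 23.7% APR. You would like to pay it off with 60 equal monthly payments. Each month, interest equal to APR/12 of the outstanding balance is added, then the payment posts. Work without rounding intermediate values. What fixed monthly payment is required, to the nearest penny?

£157.91

Monthly rate r = 23.7%/12 = 1.975% = 0.01975.
Level-payment amortization: P = B₀·r / (1 − (1+r)^(−n)) = 5522.49·0.01975 / (1 − 1.01975^(−60)).
Denominator 1 − (1+r)^(−60) = 0.690701965.
P = 109.069 / 0.690701965 ≈ 157.91.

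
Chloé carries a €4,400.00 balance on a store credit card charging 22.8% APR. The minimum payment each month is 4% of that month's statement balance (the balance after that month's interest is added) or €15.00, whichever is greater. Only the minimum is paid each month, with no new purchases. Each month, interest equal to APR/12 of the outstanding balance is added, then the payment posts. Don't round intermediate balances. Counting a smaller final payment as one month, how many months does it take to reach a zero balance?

Monthly rate r = 22.8%/12 = 1.9% = 0.019.
While 4% of the post-interest balance exceeds €15.00, each month B ← (B·(1+r))·(1 − 0.04), i.e. B shrinks by the factor (1+r)·0.96 = 0.97824.
This holds for months 1–113. Entering month 114 the balance is €366.26; 4% of the post-interest balance is now below €15.00, so the flat €15.00 minimum applies from here.
From month 114 a fixed €15.00 at rate r clears €366.26 in 34 more payments. Total: 113 + 34 = 147 months.

147 months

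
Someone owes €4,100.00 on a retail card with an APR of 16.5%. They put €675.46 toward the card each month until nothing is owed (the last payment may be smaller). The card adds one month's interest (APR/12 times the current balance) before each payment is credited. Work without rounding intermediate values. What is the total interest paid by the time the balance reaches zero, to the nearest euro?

Monthly rate r = 16.5%/12 = 1.375% = 0.01375.
Payoff takes n = ⌈−ln(1 − rB₀/P)/ln(1+r)⌉ = ⌈6.382⌉ = 7 payments; the last is €258.95.
Total paid = 6·€675.46 + €258.95 = €4,311.71.
Total interest = total paid − principal = €4,311.71 − €4,100.00 = €211.71.

€212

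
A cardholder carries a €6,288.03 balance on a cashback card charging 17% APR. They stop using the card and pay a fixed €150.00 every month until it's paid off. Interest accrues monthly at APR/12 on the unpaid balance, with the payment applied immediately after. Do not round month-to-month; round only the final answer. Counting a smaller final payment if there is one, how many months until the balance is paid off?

Monthly rate r = 17%/12 = 1.41667% = 0.0141667.
Recurrence: B ← B·(1+r) − €150.00.
Month 1: interest €89.08; balance after payment €6,227.11.
Month 2: interest €88.22; balance after payment €6,165.33.
Closed form: n = −ln(1 − rB₀/P)/ln(1+r) = −ln(0.40613)/ln(1.01417) ≈ 64.055, so the balance reaches zero during payment 65.

65 payments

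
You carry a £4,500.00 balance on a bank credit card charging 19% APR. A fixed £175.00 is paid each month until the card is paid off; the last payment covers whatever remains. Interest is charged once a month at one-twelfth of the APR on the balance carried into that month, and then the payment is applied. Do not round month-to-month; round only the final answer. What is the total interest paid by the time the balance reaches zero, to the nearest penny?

£1,324.24

Monthly rate r = 19%/12 = 1.58333% = 0.0158333.
Payoff takes n = ⌈−ln(1 − rB₀/P)/ln(1+r)⌉ = ⌈33.280⌉ = 34 payments; the last is £49.24.
Total paid = 33·£175.00 + £49.24 = £5,824.24.
Total interest = total paid − principal = £5,824.24 − £4,500.00 = £1,324.24.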